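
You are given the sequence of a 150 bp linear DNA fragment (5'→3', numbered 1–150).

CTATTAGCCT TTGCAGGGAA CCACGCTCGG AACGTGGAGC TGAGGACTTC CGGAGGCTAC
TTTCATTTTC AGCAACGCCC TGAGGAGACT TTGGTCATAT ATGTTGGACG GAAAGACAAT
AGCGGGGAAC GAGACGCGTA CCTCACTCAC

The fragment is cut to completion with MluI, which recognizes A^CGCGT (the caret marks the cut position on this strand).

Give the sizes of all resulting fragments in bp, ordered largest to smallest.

The MluI site (ACGCGT) starts at position 134.
MluI cuts after the first base of each site, so after position 134.
Linear molecule, 1 cut → 2 fragments:
  1–134 → 134 bp
  135–150 → 16 bp
Sorted largest to smallest: 134, 16 bp.

134, 16 bp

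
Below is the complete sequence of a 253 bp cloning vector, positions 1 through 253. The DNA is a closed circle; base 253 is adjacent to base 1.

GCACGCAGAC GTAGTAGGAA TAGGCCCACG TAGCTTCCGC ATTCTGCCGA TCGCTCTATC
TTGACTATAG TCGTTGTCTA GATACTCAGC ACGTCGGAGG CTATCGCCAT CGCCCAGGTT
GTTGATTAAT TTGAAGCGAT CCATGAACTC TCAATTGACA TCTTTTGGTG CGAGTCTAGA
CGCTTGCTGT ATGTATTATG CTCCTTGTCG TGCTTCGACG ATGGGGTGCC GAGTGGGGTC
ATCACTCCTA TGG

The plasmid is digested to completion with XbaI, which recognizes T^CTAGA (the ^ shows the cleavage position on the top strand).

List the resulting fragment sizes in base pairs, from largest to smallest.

XbaI sites (TCTAGA) start at positions 77, 175.
XbaI cuts after the first base of each site, so after positions 77, 175.
Circular molecule, 2 cuts → 2 fragments:
  78–175 → 98 bp
  176–253 then 1–77 → 78 + 77 = 155 bp
Sorted largest to smallest: 155, 98 bp.

155, 98 bp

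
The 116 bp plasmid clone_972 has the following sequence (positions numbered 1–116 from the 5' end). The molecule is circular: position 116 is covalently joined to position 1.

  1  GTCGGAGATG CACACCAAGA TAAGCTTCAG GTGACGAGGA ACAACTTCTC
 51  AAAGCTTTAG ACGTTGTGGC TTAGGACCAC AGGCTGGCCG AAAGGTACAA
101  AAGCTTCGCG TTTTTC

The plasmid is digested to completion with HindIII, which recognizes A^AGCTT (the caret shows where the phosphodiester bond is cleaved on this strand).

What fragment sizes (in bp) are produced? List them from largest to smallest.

49, 37, 30 bp

HindIII sites (AAGCTT) start at positions 22, 52, 101.
HindIII cuts after the first base of each site, so after positions 22, 52, 101.
Circular molecule, 3 cuts → 3 fragments:
  23–52 → 30 bp
  53–101 → 49 bp
  102–116 then 1–22 → 15 + 22 = 37 bp
Sorted largest to smallest: 49, 37, 30 bp.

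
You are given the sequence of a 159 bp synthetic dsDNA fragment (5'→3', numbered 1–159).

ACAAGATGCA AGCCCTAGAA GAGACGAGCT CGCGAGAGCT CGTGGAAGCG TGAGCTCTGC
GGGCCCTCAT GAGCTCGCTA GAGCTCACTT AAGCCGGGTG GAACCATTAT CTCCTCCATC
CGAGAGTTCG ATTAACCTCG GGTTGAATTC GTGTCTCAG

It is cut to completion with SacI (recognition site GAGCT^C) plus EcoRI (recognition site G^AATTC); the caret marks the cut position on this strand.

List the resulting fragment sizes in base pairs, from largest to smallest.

SacI sites (GAGCTC) start at positions 26, 36, 52, 71, 81.
SacI cuts after base 5 of each site (before the last base), so after positions 30, 40, 56, 75, 85.
The EcoRI site (GAATTC) starts at position 145.
EcoRI cuts after the first base of each site, so after position 145.
Combined cut positions: 30, 40, 56, 75, 85, 145.
Linear molecule, 6 cuts → 7 fragments:
  1–30 → 30 bp
  31–40 → 10 bp
  41–56 → 16 bp
  57–75 → 19 bp
  76–85 → 10 bp
  86–145 → 60 bp
  146–159 → 14 bp
Sorted largest to smallest: 60, 30, 19, 16, 14, 10, 10 bp.

60, 30, 19, 16, 14, 10, 10 bp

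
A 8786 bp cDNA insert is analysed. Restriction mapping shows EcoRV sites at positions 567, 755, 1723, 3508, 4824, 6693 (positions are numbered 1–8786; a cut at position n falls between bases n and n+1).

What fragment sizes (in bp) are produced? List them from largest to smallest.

Linear molecule, 6 cuts → 7 fragments:
  567 − 0 = 567 bp
  755 − 567 = 188 bp
  1723 − 755 = 968 bp
  3508 − 1723 = 1785 bp
  4824 − 3508 = 1316 bp
  6693 − 4824 = 1869 bp
  8786 − 6693 = 2093 bp
Sorted largest to smallest: 2093, 1869, 1785, 1316, 968, 567, 188 bp.

2093, 1869, 1785, 1316, 968, 567, 188 bp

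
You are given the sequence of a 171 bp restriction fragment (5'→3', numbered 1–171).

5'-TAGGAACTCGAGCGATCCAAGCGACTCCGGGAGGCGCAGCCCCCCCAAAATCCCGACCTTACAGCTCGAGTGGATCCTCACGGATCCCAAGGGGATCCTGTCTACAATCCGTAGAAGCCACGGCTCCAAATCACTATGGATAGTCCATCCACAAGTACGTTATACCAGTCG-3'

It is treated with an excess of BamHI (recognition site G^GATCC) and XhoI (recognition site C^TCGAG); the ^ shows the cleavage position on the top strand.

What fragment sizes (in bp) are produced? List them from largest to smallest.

78, 58, 11, 10, 7, 7 bp

BamHI sites (GGATCC) start at positions 72, 82, 93.
BamHI cuts after the first base of each site, so after positions 72, 82, 93.
XhoI sites (CTCGAG) start at positions 7, 65.
XhoI cuts after the first base of each site, so after positions 7, 65.
Combined cut positions: 7, 65, 72, 82, 93.
Linear molecule, 5 cuts → 6 fragments:
  1–7 → 7 bp
  8–65 → 58 bp
  66–72 → 7 bp
  73–82 → 10 bp
  83–93 → 11 bp
  94–171 → 78 bp
Sorted largest to smallest: 78, 58, 11, 10, 7, 7 bp.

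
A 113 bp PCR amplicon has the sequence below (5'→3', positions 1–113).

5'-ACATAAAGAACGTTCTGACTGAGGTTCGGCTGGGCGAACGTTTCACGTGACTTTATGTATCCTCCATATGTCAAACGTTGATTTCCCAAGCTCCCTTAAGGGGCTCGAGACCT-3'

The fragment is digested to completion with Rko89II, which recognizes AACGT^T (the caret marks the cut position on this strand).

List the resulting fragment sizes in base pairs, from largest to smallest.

37, 35, 28, 13 bp

Rko89II sites (AACGTT) start at positions 9, 37, 74.
Rko89II cuts after base 5 of each site (before the last base), so after positions 13, 41, 78.
Linear molecule, 3 cuts → 4 fragments:
  1–13 → 13 bp
  14–41 → 28 bp
  42–78 → 37 bp
  79–113 → 35 bp
Sorted largest to smallest: 37, 35, 28, 13 bp.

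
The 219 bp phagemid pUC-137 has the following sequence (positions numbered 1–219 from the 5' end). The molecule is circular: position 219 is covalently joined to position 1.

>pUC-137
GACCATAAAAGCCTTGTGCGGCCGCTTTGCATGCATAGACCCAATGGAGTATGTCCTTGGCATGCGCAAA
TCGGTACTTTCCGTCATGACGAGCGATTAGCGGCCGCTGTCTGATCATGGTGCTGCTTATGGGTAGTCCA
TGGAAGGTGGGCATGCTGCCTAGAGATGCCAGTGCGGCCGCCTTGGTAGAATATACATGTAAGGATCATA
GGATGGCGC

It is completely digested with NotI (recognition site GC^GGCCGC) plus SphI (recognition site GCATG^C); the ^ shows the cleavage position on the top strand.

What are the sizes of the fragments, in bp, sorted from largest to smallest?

63, 54, 37, 31, 20, 14 bp

NotI sites (GCGGCCGC) start at positions 18, 100, 174.
NotI cuts after base 2 of each site, so after positions 19, 101, 175.
SphI sites (GCATGC) start at positions 29, 60, 151.
SphI cuts after base 5 of each site (before the last base), so after positions 33, 64, 155.
Combined cut positions: 19, 33, 64, 101, 155, 175.
Circular molecule, 6 cuts → 6 fragments:
  20–33 → 14 bp
  34–64 → 31 bp
  65–101 → 37 bp
  102–155 → 54 bp
  156–175 → 20 bp
  176–219 then 1–19 → 44 + 19 = 63 bp
Sorted largest to smallest: 63, 54, 37, 31, 20, 14 bp.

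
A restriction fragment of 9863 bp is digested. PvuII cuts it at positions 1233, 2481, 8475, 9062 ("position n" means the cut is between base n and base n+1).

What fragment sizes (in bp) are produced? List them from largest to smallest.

5994, 1248, 1233, 801, 587 bp

Linear molecule, 4 cuts → 5 fragments:
  1233 − 0 = 1233 bp
  2481 − 1233 = 1248 bp
  8475 − 2481 = 5994 bp
  9062 − 8475 = 587 bp
  9863 − 9062 = 801 bp
Sorted largest to smallest: 5994, 1248, 1233, 801, 587 bp.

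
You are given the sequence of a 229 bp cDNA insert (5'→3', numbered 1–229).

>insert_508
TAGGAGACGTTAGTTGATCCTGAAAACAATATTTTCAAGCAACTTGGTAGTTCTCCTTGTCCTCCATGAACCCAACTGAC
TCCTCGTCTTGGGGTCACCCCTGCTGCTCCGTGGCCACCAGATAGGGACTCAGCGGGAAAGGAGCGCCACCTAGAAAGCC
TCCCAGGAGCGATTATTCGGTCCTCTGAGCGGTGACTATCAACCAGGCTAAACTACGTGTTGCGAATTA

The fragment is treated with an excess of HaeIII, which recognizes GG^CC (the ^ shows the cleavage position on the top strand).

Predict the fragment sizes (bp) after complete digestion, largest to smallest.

115, 114 bp

The HaeIII site (GGCC) starts at position 113.
HaeIII cuts after base 2 of each site, so after position 114.
Linear molecule, 1 cut → 2 fragments:
  1–114 → 114 bp
  115–229 → 115 bp
Sorted largest to smallest: 115, 114 bp.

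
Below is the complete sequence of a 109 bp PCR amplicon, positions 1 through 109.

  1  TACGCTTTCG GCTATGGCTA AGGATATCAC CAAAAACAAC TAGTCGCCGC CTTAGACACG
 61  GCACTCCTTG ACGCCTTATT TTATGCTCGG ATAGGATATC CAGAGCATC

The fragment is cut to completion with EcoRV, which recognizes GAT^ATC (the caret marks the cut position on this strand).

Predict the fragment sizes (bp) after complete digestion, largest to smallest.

72, 25, 12 bp

EcoRV sites (GATATC) start at positions 23, 95.
EcoRV cuts after base 3 of each site, so after positions 25, 97.
Linear molecule, 2 cuts → 3 fragments:
  1–25 → 25 bp
  26–97 → 72 bp
  98–109 → 12 bp
Sorted largest to smallest: 72, 25, 12 bp.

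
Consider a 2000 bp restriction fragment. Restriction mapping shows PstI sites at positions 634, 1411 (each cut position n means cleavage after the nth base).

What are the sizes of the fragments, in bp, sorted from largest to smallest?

777, 634, 589 bp

Linear molecule, 2 cuts → 3 fragments:
  634 − 0 = 634 bp
  1411 − 634 = 777 bp
  2000 − 1411 = 589 bp
Sorted largest to smallest: 777, 634, 589 bp.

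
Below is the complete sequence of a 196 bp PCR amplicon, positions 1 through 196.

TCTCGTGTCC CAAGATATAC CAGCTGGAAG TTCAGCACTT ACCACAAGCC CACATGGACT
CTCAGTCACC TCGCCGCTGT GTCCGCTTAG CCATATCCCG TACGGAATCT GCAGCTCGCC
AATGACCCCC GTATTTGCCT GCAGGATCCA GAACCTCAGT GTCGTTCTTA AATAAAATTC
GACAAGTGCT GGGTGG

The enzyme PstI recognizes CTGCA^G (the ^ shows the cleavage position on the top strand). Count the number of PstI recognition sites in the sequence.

2

CTGCAG occurs starting at positions 109, 139.
PstI cuts at 2 sites.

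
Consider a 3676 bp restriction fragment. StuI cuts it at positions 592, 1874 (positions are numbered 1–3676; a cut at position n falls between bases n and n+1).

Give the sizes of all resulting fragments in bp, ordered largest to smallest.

1802, 1282, 592 bp

Linear molecule, 2 cuts → 3 fragments:
  592 − 0 = 592 bp
  1874 − 592 = 1282 bp
  3676 − 1874 = 1802 bp
Sorted largest to smallest: 1802, 1282, 592 bp.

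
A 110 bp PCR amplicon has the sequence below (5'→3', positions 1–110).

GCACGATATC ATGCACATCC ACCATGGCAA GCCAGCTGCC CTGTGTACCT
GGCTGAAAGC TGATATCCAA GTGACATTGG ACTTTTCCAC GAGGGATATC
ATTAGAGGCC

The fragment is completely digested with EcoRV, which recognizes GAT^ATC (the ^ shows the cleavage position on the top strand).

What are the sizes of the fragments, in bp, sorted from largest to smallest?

57, 33, 13, 7 bp

EcoRV sites (GATATC) start at positions 5, 62, 95.
EcoRV cuts after base 3 of each site, so after positions 7, 64, 97.
Linear molecule, 3 cuts → 4 fragments:
  1–7 → 7 bp
  8–64 → 57 bp
  65–97 → 33 bp
  98–110 → 13 bp
Sorted largest to smallest: 57, 33, 13, 7 bp.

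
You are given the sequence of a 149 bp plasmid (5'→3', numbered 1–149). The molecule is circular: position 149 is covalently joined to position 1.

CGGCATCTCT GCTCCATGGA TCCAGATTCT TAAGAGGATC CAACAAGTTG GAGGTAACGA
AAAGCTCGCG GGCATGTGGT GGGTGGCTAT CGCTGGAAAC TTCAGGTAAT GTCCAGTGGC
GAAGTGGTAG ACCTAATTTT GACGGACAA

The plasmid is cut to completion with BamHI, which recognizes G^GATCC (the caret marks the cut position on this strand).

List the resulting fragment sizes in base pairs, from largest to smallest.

BamHI sites (GGATCC) start at positions 18, 36.
BamHI cuts after the first base of each site, so after positions 18, 36.
Circular molecule, 2 cuts → 2 fragments:
  19–36 → 18 bp
  37–149 then 1–18 → 113 + 18 = 131 bp
Sorted largest to smallest: 131, 18 bp.

131, 18 bp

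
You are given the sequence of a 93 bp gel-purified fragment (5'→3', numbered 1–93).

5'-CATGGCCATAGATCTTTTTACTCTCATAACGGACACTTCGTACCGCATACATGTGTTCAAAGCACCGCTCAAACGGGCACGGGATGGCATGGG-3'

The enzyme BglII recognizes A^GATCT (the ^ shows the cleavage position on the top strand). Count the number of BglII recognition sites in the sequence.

AGATCT occurs starting at position 10.
BglII cuts at 1 site.

1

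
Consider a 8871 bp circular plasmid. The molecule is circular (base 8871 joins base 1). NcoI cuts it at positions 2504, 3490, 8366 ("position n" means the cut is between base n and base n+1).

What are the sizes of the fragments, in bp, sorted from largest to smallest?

Circular molecule, 3 cuts → 3 fragments:
  3490 − 2504 = 986 bp
  8366 − 3490 = 4876 bp
  wrap: 8871 − 8366 + 2504 = 3009 bp
Sorted largest to smallest: 4876, 3009, 986 bp.

4876, 3009, 986 bp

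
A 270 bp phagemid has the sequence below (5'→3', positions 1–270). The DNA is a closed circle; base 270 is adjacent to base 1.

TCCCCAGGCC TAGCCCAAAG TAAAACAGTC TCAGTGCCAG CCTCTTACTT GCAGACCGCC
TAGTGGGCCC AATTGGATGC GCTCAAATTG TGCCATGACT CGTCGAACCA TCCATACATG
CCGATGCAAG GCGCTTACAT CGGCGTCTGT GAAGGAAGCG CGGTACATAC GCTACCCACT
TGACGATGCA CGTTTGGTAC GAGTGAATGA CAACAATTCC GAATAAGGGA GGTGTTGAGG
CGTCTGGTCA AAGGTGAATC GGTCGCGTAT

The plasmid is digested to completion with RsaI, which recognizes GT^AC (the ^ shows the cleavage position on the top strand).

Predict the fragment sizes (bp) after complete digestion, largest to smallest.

RsaI sites (GTAC) start at positions 163, 197.
RsaI cuts after base 2 of each site, so after positions 164, 198.
Circular molecule, 2 cuts → 2 fragments:
  165–198 → 34 bp
  199–270 then 1–164 → 72 + 164 = 236 bp
Sorted largest to smallest: 236, 34 bp.

236, 34 bp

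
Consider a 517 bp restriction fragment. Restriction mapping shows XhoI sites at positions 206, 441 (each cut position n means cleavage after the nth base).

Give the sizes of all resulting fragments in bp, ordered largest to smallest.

235, 206, 76 bp

Linear molecule, 2 cuts → 3 fragments:
  206 − 0 = 206 bp
  441 − 206 = 235 bp
  517 − 441 = 76 bp
Sorted largest to smallest: 235, 206, 76 bp.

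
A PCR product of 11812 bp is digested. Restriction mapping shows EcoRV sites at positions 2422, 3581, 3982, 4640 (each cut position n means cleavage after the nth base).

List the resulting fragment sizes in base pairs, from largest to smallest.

Linear molecule, 4 cuts → 5 fragments:
  2422 − 0 = 2422 bp
  3581 − 2422 = 1159 bp
  3982 − 3581 = 401 bp
  4640 − 3982 = 658 bp
  11812 − 4640 = 7172 bp
Sorted largest to smallest: 7172, 2422, 1159, 658, 401 bp.

7172, 2422, 1159, 658, 401 bp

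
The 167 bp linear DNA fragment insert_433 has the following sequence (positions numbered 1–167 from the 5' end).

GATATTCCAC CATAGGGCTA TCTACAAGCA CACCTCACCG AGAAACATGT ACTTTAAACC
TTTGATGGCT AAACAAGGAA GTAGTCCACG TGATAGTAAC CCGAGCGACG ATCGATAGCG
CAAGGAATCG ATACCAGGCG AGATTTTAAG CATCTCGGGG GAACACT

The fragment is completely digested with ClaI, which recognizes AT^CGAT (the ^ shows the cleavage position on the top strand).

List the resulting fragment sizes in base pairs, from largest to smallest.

112, 39, 16 bp

ClaI sites (ATCGAT) start at positions 111, 127.
ClaI cuts after base 2 of each site, so after positions 112, 128.
Linear molecule, 2 cuts → 3 fragments:
  1–112 → 112 bp
  113–128 → 16 bp
  129–167 → 39 bp
Sorted largest to smallest: 112, 39, 16 bp.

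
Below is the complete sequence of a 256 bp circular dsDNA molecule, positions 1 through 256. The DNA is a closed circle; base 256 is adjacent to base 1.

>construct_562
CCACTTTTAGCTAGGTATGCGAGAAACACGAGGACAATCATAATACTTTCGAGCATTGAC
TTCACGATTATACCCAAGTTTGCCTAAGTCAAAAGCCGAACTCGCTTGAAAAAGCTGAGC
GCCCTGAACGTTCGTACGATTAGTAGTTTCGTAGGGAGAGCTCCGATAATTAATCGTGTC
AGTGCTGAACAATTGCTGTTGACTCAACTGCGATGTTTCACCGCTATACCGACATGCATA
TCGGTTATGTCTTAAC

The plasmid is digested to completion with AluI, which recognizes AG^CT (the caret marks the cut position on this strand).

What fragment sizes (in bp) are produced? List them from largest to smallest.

106, 104, 46 bp

AluI sites (AGCT) start at positions 9, 113, 159.
AluI cuts after base 2 of each site, so after positions 10, 114, 160.
Circular molecule, 3 cuts → 3 fragments:
  11–114 → 104 bp
  115–160 → 46 bp
  161–256 then 1–10 → 96 + 10 = 106 bp
Sorted largest to smallest: 106, 104, 46 bp.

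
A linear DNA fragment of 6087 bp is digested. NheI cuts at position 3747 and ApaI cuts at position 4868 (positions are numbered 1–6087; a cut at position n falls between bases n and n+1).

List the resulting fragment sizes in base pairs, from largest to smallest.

Combined cut positions (sorted): 3747, 4868.
Linear molecule, 2 cuts → 3 fragments:
  3747 − 0 = 3747 bp
  4868 − 3747 = 1121 bp
  6087 − 4868 = 1219 bp
Sorted largest to smallest: 3747, 1219, 1121 bp.

3747, 1219, 1121 bp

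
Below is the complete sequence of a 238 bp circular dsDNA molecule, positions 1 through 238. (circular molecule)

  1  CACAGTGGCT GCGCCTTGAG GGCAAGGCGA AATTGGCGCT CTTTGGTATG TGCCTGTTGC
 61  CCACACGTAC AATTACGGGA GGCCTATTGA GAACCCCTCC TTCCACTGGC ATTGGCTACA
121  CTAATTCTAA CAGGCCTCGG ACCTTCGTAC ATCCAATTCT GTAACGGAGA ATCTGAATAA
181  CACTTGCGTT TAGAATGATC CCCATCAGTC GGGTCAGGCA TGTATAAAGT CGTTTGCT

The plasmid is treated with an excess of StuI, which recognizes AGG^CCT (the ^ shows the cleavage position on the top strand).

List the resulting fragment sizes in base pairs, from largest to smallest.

186, 52 bp

StuI sites (AGGCCT) start at positions 80, 132.
StuI cuts after base 3 of each site, so after positions 82, 134.
Circular molecule, 2 cuts → 2 fragments:
  83–134 → 52 bp
  135–238 then 1–82 → 104 + 82 = 186 bp
Sorted largest to smallest: 186, 52 bp.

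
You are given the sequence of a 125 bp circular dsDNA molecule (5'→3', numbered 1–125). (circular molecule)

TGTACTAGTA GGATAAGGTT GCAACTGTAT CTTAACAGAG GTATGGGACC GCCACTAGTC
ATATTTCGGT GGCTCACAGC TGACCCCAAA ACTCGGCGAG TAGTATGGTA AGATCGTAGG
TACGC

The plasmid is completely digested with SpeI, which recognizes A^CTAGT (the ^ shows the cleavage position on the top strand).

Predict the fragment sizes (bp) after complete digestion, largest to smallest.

75, 50 bp

SpeI sites (ACTAGT) start at positions 4, 54.
SpeI cuts after the first base of each site, so after positions 4, 54.
Circular molecule, 2 cuts → 2 fragments:
  5–54 → 50 bp
  55–125 then 1–4 → 71 + 4 = 75 bp
Sorted largest to smallest: 75, 50 bp.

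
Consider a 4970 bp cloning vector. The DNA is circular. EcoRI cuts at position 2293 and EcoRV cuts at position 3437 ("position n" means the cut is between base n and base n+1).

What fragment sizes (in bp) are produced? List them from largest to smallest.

3826, 1144 bp

Combined cut positions (sorted): 2293, 3437.
Circular molecule, 2 cuts → 2 fragments:
  3437 − 2293 = 1144 bp
  wrap: 4970 − 3437 + 2293 = 3826 bp
Sorted largest to smallest: 3826, 1144 bp.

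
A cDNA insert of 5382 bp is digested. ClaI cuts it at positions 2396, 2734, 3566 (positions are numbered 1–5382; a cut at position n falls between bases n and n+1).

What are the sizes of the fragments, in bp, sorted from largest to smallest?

Linear molecule, 3 cuts → 4 fragments:
  2396 − 0 = 2396 bp
  2734 − 2396 = 338 bp
  3566 − 2734 = 832 bp
  5382 − 3566 = 1816 bp
Sorted largest to smallest: 2396, 1816, 832, 338 bp.

2396, 1816, 832, 338 bp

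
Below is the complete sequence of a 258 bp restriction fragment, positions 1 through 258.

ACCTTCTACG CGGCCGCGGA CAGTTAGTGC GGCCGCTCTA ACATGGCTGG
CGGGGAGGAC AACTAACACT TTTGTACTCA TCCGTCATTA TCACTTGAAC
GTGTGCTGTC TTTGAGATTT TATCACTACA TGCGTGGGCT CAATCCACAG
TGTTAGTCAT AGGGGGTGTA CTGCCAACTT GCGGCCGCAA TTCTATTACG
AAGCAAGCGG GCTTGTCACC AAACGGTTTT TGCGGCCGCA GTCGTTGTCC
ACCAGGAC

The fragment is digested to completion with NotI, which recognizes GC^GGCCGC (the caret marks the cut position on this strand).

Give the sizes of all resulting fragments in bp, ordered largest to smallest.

152, 51, 25, 19, 11 bp

NotI sites (GCGGCCGC) start at positions 10, 29, 181, 232.
NotI cuts after base 2 of each site, so after positions 11, 30, 182, 233.
Linear molecule, 4 cuts → 5 fragments:
  1–11 → 11 bp
  12–30 → 19 bp
  31–182 → 152 bp
  183–233 → 51 bp
  234–258 → 25 bp
Sorted largest to smallest: 152, 51, 25, 19, 11 bp.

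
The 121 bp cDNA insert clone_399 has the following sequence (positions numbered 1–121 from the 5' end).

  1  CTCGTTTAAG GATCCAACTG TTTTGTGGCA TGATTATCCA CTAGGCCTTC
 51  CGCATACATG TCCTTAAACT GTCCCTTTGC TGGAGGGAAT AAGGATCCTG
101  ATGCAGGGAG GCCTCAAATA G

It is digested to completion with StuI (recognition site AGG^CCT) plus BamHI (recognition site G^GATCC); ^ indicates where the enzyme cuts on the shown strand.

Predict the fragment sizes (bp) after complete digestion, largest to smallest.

48, 35, 18, 10, 10 bp

StuI sites (AGGCCT) start at positions 43, 109.
StuI cuts after base 3 of each site, so after positions 45, 111.
BamHI sites (GGATCC) start at positions 10, 93.
BamHI cuts after the first base of each site, so after positions 10, 93.
Combined cut positions: 10, 45, 93, 111.
Linear molecule, 4 cuts → 5 fragments:
  1–10 → 10 bp
  11–45 → 35 bp
  46–93 → 48 bp
  94–111 → 18 bp
  112–121 → 10 bp
Sorted largest to smallest: 48, 35, 18, 10, 10 bp.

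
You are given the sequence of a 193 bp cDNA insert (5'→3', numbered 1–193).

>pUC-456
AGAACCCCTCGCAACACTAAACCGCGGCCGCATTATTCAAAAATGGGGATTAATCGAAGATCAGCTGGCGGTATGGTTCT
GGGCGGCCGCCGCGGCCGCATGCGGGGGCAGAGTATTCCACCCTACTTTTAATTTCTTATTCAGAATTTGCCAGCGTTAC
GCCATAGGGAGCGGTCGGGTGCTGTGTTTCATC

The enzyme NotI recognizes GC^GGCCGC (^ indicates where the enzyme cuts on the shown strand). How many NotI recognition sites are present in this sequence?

3

GCGGCCGC occurs starting at positions 24, 83, 92.
NotI cuts at 3 sites.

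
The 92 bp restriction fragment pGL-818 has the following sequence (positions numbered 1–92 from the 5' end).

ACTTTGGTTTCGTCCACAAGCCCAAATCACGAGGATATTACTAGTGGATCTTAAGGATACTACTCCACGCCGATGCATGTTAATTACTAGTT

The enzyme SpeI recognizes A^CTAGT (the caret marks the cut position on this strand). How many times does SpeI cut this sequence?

2

ACTAGT occurs starting at positions 40, 86.
SpeI cuts at 2 sites.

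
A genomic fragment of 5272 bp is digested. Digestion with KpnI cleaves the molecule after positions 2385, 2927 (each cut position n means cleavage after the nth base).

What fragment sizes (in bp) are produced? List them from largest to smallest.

Linear molecule, 2 cuts → 3 fragments:
  2385 − 0 = 2385 bp
  2927 − 2385 = 542 bp
  5272 − 2927 = 2345 bp
Sorted largest to smallest: 2385, 2345, 542 bp.

2385, 2345, 542 bp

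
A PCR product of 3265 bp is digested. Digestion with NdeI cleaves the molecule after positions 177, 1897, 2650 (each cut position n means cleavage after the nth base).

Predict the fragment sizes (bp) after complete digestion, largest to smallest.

Linear molecule, 3 cuts → 4 fragments:
  177 − 0 = 177 bp
  1897 − 177 = 1720 bp
  2650 − 1897 = 753 bp
  3265 − 2650 = 615 bp
Sorted largest to smallest: 1720, 753, 615, 177 bp.

1720, 753, 615, 177 bp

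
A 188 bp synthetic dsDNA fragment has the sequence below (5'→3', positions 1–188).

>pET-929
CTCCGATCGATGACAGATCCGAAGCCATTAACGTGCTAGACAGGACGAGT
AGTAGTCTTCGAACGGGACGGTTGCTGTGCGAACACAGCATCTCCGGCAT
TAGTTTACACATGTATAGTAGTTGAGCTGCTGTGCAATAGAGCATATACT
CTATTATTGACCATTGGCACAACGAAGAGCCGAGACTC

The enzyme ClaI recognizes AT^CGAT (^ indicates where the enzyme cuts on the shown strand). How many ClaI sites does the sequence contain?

1

ATCGAT occurs starting at position 6.
ClaI cuts at 1 site.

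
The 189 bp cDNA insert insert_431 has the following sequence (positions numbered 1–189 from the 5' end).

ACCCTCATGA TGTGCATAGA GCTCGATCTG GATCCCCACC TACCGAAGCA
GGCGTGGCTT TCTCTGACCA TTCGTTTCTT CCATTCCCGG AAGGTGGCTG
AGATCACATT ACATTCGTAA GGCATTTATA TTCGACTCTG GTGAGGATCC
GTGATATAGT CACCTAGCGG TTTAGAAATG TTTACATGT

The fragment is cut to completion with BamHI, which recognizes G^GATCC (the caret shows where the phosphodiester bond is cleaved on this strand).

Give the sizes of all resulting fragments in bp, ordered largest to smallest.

BamHI sites (GGATCC) start at positions 30, 145.
BamHI cuts after the first base of each site, so after positions 30, 145.
Linear molecule, 2 cuts → 3 fragments:
  1–30 → 30 bp
  31–145 → 115 bp
  146–189 → 44 bp
Sorted largest to smallest: 115, 44, 30 bp.

115, 44, 30 bp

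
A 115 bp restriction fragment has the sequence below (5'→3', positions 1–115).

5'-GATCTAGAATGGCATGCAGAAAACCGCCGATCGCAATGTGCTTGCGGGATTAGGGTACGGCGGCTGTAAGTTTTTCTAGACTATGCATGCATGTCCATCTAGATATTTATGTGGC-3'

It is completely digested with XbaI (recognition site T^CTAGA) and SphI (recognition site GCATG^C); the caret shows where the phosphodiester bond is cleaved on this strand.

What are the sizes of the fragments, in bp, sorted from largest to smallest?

59, 17, 14, 13, 9, 3 bp

XbaI sites (TCTAGA) start at positions 3, 75, 98.
XbaI cuts after the first base of each site, so after positions 3, 75, 98.
SphI sites (GCATGC) start at positions 12, 85.
SphI cuts after base 5 of each site (before the last base), so after positions 16, 89.
Combined cut positions: 3, 16, 75, 89, 98.
Linear molecule, 5 cuts → 6 fragments:
  1–3 → 3 bp
  4–16 → 13 bp
  17–75 → 59 bp
  76–89 → 14 bp
  90–98 → 9 bp
  99–115 → 17 bp
Sorted largest to smallest: 59, 17, 14, 13, 9, 3 bp.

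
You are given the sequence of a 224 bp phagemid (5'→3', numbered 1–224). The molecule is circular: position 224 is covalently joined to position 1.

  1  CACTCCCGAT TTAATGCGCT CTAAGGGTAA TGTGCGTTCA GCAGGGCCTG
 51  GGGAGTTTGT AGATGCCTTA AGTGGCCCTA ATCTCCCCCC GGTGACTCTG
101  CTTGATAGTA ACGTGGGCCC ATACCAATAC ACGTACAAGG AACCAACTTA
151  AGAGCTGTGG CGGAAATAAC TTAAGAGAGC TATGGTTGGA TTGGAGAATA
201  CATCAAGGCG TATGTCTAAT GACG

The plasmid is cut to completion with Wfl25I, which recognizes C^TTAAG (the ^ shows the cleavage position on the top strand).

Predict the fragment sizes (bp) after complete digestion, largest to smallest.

Wfl25I sites (CTTAAG) start at positions 67, 147, 170.
Wfl25I cuts after the first base of each site, so after positions 67, 147, 170.
Circular molecule, 3 cuts → 3 fragments:
  68–147 → 80 bp
  148–170 → 23 bp
  171–224 then 1–67 → 54 + 67 = 121 bp
Sorted largest to smallest: 121, 80, 23 bp.

121, 80, 23 bp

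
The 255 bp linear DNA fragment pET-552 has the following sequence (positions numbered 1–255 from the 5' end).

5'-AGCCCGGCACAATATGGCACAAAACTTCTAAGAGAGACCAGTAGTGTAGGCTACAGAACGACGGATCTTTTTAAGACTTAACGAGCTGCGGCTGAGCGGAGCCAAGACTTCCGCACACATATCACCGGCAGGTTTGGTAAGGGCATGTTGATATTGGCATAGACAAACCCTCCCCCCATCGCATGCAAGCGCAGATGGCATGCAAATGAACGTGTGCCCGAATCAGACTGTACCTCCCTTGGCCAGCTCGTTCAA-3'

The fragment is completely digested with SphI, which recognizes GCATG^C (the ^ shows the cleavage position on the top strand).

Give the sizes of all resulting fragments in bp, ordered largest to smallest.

SphI sites (GCATGC) start at positions 181, 198.
SphI cuts after base 5 of each site (before the last base), so after positions 185, 202.
Linear molecule, 2 cuts → 3 fragments:
  1–185 → 185 bp
  186–202 → 17 bp
  203–255 → 53 bp
Sorted largest to smallest: 185, 53, 17 bp.

185, 53, 17 bp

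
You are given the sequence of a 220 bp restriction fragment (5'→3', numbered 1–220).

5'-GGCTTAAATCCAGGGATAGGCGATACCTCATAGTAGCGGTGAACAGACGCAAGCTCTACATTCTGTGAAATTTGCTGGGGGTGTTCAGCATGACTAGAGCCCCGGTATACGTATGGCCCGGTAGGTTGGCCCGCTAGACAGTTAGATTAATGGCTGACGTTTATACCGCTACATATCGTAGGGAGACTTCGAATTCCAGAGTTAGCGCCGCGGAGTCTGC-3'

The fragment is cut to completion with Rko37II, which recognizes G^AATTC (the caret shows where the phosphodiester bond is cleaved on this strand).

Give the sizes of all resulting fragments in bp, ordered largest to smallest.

The Rko37II site (GAATTC) starts at position 191.
Rko37II cuts after the first base of each site, so after position 191.
Linear molecule, 1 cut → 2 fragments:
  1–191 → 191 bp
  192–220 → 29 bp
Sorted largest to smallest: 191, 29 bp.

191, 29 bp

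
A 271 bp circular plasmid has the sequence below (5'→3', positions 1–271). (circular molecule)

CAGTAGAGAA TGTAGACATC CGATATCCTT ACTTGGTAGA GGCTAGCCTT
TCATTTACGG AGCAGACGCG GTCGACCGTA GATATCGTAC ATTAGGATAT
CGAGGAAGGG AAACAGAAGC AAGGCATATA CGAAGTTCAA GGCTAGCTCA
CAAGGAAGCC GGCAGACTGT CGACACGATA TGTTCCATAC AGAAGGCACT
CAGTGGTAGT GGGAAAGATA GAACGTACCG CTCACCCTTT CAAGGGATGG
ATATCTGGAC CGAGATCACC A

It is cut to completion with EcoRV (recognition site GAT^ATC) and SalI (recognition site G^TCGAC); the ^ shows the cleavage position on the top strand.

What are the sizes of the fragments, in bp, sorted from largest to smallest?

EcoRV sites (GATATC) start at positions 22, 81, 96, 250.
EcoRV cuts after base 3 of each site, so after positions 24, 83, 98, 252.
SalI sites (GTCGAC) start at positions 71, 169.
SalI cuts after the first base of each site, so after positions 71, 169.
Combined cut positions: 24, 71, 83, 98, 169, 252.
Circular molecule, 6 cuts → 6 fragments:
  25–71 → 47 bp
  72–83 → 12 bp
  84–98 → 15 bp
  99–169 → 71 bp
  170–252 → 83 bp
  253–271 then 1–24 → 19 + 24 = 43 bp
Sorted largest to smallest: 83, 71, 47, 43, 15, 12 bp.

83, 71, 47, 43, 15, 12 bp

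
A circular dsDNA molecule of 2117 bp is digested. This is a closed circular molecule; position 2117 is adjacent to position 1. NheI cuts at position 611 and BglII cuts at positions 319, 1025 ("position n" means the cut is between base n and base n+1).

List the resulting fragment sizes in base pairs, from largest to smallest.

Combined cut positions (sorted): 319, 611, 1025.
Circular molecule, 3 cuts → 3 fragments:
  611 − 319 = 292 bp
  1025 − 611 = 414 bp
  wrap: 2117 − 1025 + 319 = 1411 bp
Sorted largest to smallest: 1411, 414, 292 bp.

1411, 414, 292 bp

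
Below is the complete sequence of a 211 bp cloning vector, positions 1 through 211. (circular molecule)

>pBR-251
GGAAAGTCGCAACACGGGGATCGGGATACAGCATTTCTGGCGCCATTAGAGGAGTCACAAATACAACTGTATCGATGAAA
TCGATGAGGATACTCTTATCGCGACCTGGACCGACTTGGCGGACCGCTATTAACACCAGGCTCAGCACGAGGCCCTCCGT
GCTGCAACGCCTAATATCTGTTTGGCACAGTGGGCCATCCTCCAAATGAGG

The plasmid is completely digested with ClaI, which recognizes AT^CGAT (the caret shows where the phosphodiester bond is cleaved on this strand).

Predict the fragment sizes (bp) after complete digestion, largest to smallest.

202, 9 bp

ClaI sites (ATCGAT) start at positions 71, 80.
ClaI cuts after base 2 of each site, so after positions 72, 81.
Circular molecule, 2 cuts → 2 fragments:
  73–81 → 9 bp
  82–211 then 1–72 → 130 + 72 = 202 bp
Sorted largest to smallest: 202, 9 bp.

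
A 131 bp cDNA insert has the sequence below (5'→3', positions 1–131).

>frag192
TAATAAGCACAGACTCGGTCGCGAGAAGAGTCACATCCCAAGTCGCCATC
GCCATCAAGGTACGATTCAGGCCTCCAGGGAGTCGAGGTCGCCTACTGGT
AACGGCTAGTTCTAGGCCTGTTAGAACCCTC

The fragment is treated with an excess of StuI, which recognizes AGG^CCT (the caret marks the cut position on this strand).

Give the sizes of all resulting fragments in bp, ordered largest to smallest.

71, 45, 15 bp

StuI sites (AGGCCT) start at positions 69, 114.
StuI cuts after base 3 of each site, so after positions 71, 116.
Linear molecule, 2 cuts → 3 fragments:
  1–71 → 71 bp
  72–116 → 45 bp
  117–131 → 15 bp
Sorted largest to smallest: 71, 45, 15 bp.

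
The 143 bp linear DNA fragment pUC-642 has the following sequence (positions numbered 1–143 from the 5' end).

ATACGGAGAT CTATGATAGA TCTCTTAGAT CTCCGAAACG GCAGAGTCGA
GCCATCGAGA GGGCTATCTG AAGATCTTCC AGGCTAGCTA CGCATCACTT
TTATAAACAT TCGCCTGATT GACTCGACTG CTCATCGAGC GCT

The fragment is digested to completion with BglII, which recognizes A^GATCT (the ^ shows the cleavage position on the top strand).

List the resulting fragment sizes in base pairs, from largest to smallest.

BglII sites (AGATCT) start at positions 7, 18, 27, 72.
BglII cuts after the first base of each site, so after positions 7, 18, 27, 72.
Linear molecule, 4 cuts → 5 fragments:
  1–7 → 7 bp
  8–18 → 11 bp
  19–27 → 9 bp
  28–72 → 45 bp
  73–143 → 71 bp
Sorted largest to smallest: 71, 45, 11, 9, 7 bp.

71, 45, 11, 9, 7 bp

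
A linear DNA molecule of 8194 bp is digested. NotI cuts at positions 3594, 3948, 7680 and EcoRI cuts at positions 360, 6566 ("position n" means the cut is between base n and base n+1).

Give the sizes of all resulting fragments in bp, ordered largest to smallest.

3234, 2618, 1114, 514, 360, 354 bp

Combined cut positions (sorted): 360, 3594, 3948, 6566, 7680.
Linear molecule, 5 cuts → 6 fragments:
  360 − 0 = 360 bp
  3594 − 360 = 3234 bp
  3948 − 3594 = 354 bp
  6566 − 3948 = 2618 bp
  7680 − 6566 = 1114 bp
  8194 − 7680 = 514 bp
Sorted largest to smallest: 3234, 2618, 1114, 514, 360, 354 bp.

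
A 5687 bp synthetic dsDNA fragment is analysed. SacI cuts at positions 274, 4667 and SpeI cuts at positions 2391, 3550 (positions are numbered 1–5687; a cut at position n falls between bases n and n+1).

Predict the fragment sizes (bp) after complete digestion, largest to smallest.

2117, 1159, 1117, 1020, 274 bp

Combined cut positions (sorted): 274, 2391, 3550, 4667.
Linear molecule, 4 cuts → 5 fragments:
  274 − 0 = 274 bp
  2391 − 274 = 2117 bp
  3550 − 2391 = 1159 bp
  4667 − 3550 = 1117 bp
  5687 − 4667 = 1020 bp
Sorted largest to smallest: 2117, 1159, 1117, 1020, 274 bp.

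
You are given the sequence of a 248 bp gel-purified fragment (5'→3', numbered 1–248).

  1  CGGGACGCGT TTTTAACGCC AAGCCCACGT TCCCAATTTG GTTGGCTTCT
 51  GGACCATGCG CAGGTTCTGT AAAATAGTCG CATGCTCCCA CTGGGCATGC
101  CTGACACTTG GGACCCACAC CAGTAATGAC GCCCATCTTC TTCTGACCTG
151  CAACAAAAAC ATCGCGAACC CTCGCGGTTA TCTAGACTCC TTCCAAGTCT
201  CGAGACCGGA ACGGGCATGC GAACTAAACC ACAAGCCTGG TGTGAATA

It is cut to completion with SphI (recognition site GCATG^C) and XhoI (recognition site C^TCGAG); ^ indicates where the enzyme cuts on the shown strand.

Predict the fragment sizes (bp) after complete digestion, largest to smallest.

100, 84, 29, 20, 15 bp

SphI sites (GCATGC) start at positions 80, 95, 215.
SphI cuts after base 5 of each site (before the last base), so after positions 84, 99, 219.
The XhoI site (CTCGAG) starts at position 199.
XhoI cuts after the first base of each site, so after position 199.
Combined cut positions: 84, 99, 199, 219.
Linear molecule, 4 cuts → 5 fragments:
  1–84 → 84 bp
  85–99 → 15 bp
  100–199 → 100 bp
  200–219 → 20 bp
  220–248 → 29 bp
Sorted largest to smallest: 100, 84, 29, 20, 15 bp.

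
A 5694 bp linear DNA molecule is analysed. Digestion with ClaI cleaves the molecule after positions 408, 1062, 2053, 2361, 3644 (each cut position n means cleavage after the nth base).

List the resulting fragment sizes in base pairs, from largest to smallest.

2050, 1283, 991, 654, 408, 308 bp

Linear molecule, 5 cuts → 6 fragments:
  408 − 0 = 408 bp
  1062 − 408 = 654 bp
  2053 − 1062 = 991 bp
  2361 − 2053 = 308 bp
  3644 − 2361 = 1283 bp
  5694 − 3644 = 2050 bp
Sorted largest to smallest: 2050, 1283, 991, 654, 408, 308 bp.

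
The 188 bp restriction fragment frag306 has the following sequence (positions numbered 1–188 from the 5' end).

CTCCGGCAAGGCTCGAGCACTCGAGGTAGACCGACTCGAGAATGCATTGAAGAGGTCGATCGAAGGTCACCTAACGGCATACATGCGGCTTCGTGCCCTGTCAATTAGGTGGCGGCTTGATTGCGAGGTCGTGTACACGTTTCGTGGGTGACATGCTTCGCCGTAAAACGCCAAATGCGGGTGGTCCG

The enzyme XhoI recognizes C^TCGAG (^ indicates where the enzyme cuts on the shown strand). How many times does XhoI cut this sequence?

3

CTCGAG occurs starting at positions 12, 20, 35.
XhoI cuts at 3 sites.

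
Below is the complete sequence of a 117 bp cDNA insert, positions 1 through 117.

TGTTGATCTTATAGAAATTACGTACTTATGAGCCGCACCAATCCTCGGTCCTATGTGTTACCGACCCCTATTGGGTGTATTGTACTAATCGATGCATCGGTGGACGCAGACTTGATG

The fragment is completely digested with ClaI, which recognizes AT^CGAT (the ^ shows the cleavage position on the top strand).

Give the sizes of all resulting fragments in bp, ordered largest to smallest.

The ClaI site (ATCGAT) starts at position 88.
ClaI cuts after base 2 of each site, so after position 89.
Linear molecule, 1 cut → 2 fragments:
  1–89 → 89 bp
  90–117 → 28 bp
Sorted largest to smallest: 89, 28 bp.

89, 28 bp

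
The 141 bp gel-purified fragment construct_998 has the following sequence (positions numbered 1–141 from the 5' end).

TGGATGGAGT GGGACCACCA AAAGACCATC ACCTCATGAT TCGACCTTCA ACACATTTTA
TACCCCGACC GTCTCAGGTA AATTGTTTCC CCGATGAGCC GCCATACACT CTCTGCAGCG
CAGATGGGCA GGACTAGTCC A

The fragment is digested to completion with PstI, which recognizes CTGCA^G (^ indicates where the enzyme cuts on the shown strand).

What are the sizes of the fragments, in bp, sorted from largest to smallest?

The PstI site (CTGCAG) starts at position 113.
PstI cuts after base 5 of each site (before the last base), so after position 117.
Linear molecule, 1 cut → 2 fragments:
  1–117 → 117 bp
  118–141 → 24 bp
Sorted largest to smallest: 117, 24 bp.

117, 24 bp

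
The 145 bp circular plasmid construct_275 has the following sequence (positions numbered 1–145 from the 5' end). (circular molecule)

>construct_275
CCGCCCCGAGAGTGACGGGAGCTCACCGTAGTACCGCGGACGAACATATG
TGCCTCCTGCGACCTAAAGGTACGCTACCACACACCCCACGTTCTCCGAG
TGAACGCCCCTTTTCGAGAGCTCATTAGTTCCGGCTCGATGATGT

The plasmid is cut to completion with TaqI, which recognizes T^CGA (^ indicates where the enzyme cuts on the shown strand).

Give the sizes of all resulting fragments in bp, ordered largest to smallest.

TaqI sites (TCGA) start at positions 114, 136.
TaqI cuts after the first base of each site, so after positions 114, 136.
Circular molecule, 2 cuts → 2 fragments:
  115–136 → 22 bp
  137–145 then 1–114 → 9 + 114 = 123 bp
Sorted largest to smallest: 123, 22 bp.

123, 22 bp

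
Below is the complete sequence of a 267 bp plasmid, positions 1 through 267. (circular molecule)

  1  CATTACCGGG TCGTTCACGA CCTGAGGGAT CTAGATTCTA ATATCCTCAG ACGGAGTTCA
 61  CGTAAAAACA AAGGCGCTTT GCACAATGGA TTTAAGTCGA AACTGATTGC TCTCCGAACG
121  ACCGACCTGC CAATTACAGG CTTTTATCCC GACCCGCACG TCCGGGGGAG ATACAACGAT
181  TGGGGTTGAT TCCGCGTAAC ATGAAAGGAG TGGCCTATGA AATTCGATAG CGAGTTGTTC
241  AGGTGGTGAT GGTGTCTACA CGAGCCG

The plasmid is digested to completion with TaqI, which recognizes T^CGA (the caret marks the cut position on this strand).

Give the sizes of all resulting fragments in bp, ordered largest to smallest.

TaqI sites (TCGA) start at positions 97, 224.
TaqI cuts after the first base of each site, so after positions 97, 224.
Circular molecule, 2 cuts → 2 fragments:
  98–224 → 127 bp
  225–267 then 1–97 → 43 + 97 = 140 bp
Sorted largest to smallest: 140, 127 bp.

140, 127 bp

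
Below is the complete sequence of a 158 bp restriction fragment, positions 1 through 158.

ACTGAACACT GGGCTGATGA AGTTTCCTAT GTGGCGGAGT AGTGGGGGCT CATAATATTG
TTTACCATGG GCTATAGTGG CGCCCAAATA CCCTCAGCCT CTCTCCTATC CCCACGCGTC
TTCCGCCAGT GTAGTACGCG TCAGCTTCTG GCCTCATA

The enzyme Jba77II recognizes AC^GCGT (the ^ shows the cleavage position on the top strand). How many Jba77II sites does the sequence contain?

2

ACGCGT occurs starting at positions 114, 136.
Jba77II cuts at 2 sites.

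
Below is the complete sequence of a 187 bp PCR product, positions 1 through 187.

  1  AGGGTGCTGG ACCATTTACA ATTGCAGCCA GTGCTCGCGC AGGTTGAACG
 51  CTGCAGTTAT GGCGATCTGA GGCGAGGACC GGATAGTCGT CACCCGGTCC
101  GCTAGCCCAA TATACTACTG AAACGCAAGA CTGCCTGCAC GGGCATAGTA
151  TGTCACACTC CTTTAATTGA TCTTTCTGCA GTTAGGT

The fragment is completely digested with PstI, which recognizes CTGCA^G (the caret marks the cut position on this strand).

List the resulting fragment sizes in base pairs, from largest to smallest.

125, 55, 7 bp

PstI sites (CTGCAG) start at positions 51, 176.
PstI cuts after base 5 of each site (before the last base), so after positions 55, 180.
Linear molecule, 2 cuts → 3 fragments:
  1–55 → 55 bp
  56–180 → 125 bp
  181–187 → 7 bp
Sorted largest to smallest: 125, 55, 7 bp.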